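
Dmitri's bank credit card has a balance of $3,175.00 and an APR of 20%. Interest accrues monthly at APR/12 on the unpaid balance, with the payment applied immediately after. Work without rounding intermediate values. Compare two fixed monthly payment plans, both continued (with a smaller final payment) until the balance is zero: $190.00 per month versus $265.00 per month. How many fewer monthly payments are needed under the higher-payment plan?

Monthly rate r = 20%/12 = 1.66667% = 0.0166667.
At $190.00/mo: n = ⌈−ln(1 − rB₀/P)/ln(1+r)⌉ = 20 payments (last $142.58); total interest = total paid − $3,175.00 = $577.58.
At $265.00/mo: 14 payments (last $126.71); total interest $396.71.
Payments saved = 20 − 14 = 6.

6 fewer payments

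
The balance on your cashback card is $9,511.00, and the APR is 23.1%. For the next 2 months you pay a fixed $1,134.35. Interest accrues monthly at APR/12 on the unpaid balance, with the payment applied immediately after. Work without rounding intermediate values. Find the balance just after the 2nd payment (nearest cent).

$7,590.16

Monthly rate r = 23.1%/12 = 1.925% = 0.01925.
Each month: B ← B·(1+r) − $1,134.35.
Month 1: interest $183.09; balance after payment $8,559.74.
Month 2: interest $164.77; balance after payment $7,590.16.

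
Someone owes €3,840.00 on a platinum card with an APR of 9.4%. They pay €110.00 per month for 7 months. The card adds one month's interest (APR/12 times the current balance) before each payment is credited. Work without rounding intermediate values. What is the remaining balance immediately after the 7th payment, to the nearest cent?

€3,267.24

Monthly rate r = 9.4%/12 = 0.783333% = 0.00783333.
Each month: B ← B·(1+r) − €110.00.
Month 1: interest €30.08; balance after payment €3,760.08.
Month 2: interest €29.45; balance after payment €3,679.53.
Month 3: interest €28.82; balance after payment €3,598.36.
Month 4: interest €28.19; balance after payment €3,516.54.
Month 5: interest €27.55; balance after payment €3,434.09.
Month 6: interest €26.90; balance after payment €3,350.99.
Month 7: interest €26.25; balance after payment €3,267.24.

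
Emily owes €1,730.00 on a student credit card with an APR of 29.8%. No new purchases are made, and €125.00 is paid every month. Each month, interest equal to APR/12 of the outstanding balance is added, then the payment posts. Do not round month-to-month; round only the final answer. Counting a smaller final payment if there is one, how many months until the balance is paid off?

18 payments

Monthly rate r = 29.8%/12 = 2.48333% = 0.0248333.
Recurrence: B ← B·(1+r) − €125.00.
Month 1: interest €42.96; balance after payment €1,647.96.
Month 2: interest €40.92; balance after payment €1,563.89.
Closed form: n = −ln(1 − rB₀/P)/ln(1+r) = −ln(0.65631)/ln(1.02483) ≈ 17.168, so the balance reaches zero during payment 18.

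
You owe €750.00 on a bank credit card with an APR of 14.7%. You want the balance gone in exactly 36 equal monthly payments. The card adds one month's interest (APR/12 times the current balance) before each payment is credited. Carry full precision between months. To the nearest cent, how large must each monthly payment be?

€25.89

Monthly rate r = 14.7%/12 = 1.225% = 0.01225.
Level-payment amortization: P = B₀·r / (1 − (1+r)^(−n)) = 750.00·0.01225 / (1 − 1.01225^(−36)).
Denominator 1 − (1+r)^(−36) = 0.354881162.
P = 9.1875 / 0.354881162 ≈ 25.89.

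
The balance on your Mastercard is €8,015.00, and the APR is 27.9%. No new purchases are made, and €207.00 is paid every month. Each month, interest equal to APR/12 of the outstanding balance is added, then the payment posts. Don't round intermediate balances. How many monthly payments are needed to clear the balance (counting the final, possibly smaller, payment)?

101 months

Monthly rate r = 27.9%/12 = 2.325% = 0.02325.
Recurrence: B ← B·(1+r) − €207.00.
Month 1: interest €186.35; balance after payment €7,994.35.
Month 2: interest €185.87; balance after payment €7,973.22.
Closed form: n = −ln(1 − rB₀/P)/ln(1+r) = −ln(0.099764)/ln(1.02325) ≈ 100.285, so the balance reaches zero during payment 101.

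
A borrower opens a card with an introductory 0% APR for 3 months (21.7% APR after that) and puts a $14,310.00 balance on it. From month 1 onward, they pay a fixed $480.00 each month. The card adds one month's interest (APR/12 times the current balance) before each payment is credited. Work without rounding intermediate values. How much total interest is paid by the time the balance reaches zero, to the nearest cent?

$4,895.67

Promo months 1–3 at r₀ = 0%/12 = 0; months 4+ at r₁ = 21.7%/12 = 0.0180833.
After month 3 (no interest yet): B = $14,310.00 − 3·$480.00 = $12,870.00.
Then at r₁ with $480.00/mo: n₂ = −ln(1 − r₁·B/P)/ln(1+r₁) ≈ 37.01 → 38 more payments.
Total paid = 40·$480.00 + $5.67 = $19,205.67; interest = $19,205.67 − $14,310.00 = $4,895.67.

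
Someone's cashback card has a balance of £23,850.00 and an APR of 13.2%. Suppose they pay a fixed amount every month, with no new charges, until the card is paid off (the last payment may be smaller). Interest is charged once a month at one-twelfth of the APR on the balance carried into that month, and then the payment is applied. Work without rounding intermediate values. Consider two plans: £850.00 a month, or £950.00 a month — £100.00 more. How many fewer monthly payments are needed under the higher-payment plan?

4 fewer payments

Monthly rate r = 13.2%/12 = 1.1% = 0.011.
At £850.00/mo: n = ⌈−ln(1 − rB₀/P)/ln(1+r)⌉ = 34 payments (last £629.21); total interest = total paid − £23,850.00 = £4,829.21.
At £950.00/mo: 30 payments (last £515.69); total interest £4,215.69.
Payments saved = 34 − 30 = 4.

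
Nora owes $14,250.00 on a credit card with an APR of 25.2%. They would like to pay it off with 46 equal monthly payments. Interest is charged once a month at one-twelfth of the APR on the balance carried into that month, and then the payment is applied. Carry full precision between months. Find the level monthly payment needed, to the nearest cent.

Monthly rate r = 25.2%/12 = 2.1% = 0.021.
Level-payment amortization: P = B₀·r / (1 − (1+r)^(−n)) = 14250.00·0.021 / (1 − 1.021^(−46)).
Denominator 1 − (1+r)^(−46) = 0.615571246.
P = 299.25 / 0.615571246 ≈ 486.13.

$486.13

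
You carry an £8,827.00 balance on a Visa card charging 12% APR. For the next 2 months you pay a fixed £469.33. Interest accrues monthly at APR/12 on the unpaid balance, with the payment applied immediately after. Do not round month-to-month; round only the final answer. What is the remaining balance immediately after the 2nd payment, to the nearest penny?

£8,061.07

Monthly rate r = 12%/12 = 1% = 0.01.
Each month: B ← B·(1+r) − £469.33.
Month 1: interest £88.27; balance after payment £8,445.94.
Month 2: interest £84.46; balance after payment £8,061.07.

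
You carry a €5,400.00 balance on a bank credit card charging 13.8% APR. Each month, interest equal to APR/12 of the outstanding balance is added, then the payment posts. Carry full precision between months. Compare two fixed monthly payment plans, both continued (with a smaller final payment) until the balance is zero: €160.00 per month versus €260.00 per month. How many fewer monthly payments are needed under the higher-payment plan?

Monthly rate r = 13.8%/12 = 1.15% = 0.0115.
At €160.00/mo: n = ⌈−ln(1 − rB₀/P)/ln(1+r)⌉ = 43 payments (last €153.72); total interest = total paid − €5,400.00 = €1,473.72.
At €260.00/mo: 24 payments (last €225.94); total interest €805.94.
Payments saved = 43 − 24 = 19.

19 fewer payments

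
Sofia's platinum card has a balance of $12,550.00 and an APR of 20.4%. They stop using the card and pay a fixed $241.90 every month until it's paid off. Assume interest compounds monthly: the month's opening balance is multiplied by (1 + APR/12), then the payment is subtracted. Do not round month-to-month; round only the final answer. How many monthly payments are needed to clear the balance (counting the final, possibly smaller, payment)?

127 payments

Monthly rate r = 20.4%/12 = 1.7% = 0.017.
Recurrence: B ← B·(1+r) − $241.90.
Month 1: interest $213.35; balance after payment $12,521.45.
Month 2: interest $212.86; balance after payment $12,492.41.
Closed form: n = −ln(1 − rB₀/P)/ln(1+r) = −ln(0.11802)/ln(1.017) ≈ 126.764, so the balance reaches zero during payment 127.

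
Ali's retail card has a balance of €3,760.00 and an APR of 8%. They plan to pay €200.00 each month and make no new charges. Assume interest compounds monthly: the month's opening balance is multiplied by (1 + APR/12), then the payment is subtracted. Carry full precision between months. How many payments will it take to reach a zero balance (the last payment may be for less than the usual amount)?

Monthly rate r = 8%/12 = 0.666667% = 0.00666667.
Recurrence: B ← B·(1+r) − €200.00.
Month 1: interest €25.07; balance after payment €3,585.07.
Month 2: interest €23.90; balance after payment €3,408.97.
Closed form: n = −ln(1 − rB₀/P)/ln(1+r) = −ln(0.87467)/ln(1.00667) ≈ 20.154, so the balance reaches zero during payment 21.

21 payments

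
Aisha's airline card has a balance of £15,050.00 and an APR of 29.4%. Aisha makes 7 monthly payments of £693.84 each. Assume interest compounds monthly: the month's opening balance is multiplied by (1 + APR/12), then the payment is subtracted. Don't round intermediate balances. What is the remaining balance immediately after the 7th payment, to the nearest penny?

Monthly rate r = 29.4%/12 = 2.45% = 0.0245.
Each month: B ← B·(1+r) − £693.84.
Month 1: interest £368.72; balance after payment £14,724.89.
Month 2: interest £360.76; balance after payment £14,391.80.
Month 3: interest £352.60; balance after payment £14,050.56.
Month 4: interest £344.24; balance after payment £13,700.96.
Month 5: interest £335.67; balance after payment £13,342.80.
Month 6: interest £326.90; balance after payment £12,975.85.
Month 7: interest £317.91; balance after payment £12,599.92.

£12,599.92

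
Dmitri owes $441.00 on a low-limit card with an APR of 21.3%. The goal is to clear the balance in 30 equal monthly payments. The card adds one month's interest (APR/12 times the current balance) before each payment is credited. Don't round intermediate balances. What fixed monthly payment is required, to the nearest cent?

$19.09

Monthly rate r = 21.3%/12 = 1.775% = 0.01775.
Level-payment amortization: P = B₀·r / (1 − (1+r)^(−n)) = 441.00·0.01775 / (1 − 1.01775^(−30)).
Denominator 1 − (1+r)^(−30) = 0.410115929.
P = 7.82775 / 0.410115929 ≈ 19.09.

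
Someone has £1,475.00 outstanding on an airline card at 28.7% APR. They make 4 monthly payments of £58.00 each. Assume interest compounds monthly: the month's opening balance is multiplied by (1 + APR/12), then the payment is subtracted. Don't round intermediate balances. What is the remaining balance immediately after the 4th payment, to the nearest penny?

Monthly rate r = 28.7%/12 = 2.39167% = 0.0239167.
Each month: B ← B·(1+r) − £58.00.
Month 1: interest £35.28; balance after payment £1,452.28.
Month 2: interest £34.73; balance after payment £1,429.01.
Month 3: interest £34.18; balance after payment £1,405.19.
Month 4: interest £33.61; balance after payment £1,380.80.

£1,380.80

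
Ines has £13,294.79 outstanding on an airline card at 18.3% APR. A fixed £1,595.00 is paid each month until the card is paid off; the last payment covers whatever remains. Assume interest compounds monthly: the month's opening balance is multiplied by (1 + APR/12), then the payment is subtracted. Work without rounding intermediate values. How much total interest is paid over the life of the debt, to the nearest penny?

£1,032.53

Monthly rate r = 18.3%/12 = 1.525% = 0.01525.
Payoff takes n = ⌈−ln(1 − rB₀/P)/ln(1+r)⌉ = ⌈8.983⌉ = 9 payments; the last is £1,567.32.
Total paid = 8·£1,595.00 + £1,567.32 = £14,327.32.
Total interest = total paid − principal = £14,327.32 − £13,294.79 = £1,032.53.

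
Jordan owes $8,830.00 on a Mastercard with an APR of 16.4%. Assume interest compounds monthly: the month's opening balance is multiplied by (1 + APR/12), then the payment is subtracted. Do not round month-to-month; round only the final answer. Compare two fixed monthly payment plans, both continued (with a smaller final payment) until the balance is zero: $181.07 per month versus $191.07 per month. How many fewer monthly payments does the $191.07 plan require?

7 fewer payments

Monthly rate r = 16.4%/12 = 1.36667% = 0.0136667.
At $181.07/mo: n = ⌈−ln(1 − rB₀/P)/ln(1+r)⌉ = 81 payments (last $161.20); total interest = total paid − $8,830.00 = $5,816.80.
At $191.07/mo: 74 payments (last $107.73); total interest $5,225.84.
Payments saved = 81 − 74 = 7.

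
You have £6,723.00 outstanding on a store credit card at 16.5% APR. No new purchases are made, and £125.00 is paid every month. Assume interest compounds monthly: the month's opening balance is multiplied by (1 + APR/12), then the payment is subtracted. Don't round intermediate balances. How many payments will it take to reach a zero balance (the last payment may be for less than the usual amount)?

99 months

Monthly rate r = 16.5%/12 = 1.375% = 0.01375.
Recurrence: B ← B·(1+r) − £125.00.
Month 1: interest £92.44; balance after payment £6,690.44.
Month 2: interest £91.99; balance after payment £6,657.43.
Closed form: n = −ln(1 − rB₀/P)/ln(1+r) = −ln(0.26047)/ln(1.01375) ≈ 98.509, so the balance reaches zero during payment 99.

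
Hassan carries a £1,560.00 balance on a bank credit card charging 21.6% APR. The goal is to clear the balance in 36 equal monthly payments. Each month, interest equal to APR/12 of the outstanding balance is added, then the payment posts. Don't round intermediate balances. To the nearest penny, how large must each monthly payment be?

Monthly rate r = 21.6%/12 = 1.8% = 0.018.
Level-payment amortization: P = B₀·r / (1 − (1+r)^(−n)) = 1560.00·0.018 / (1 − 1.018^(−36)).
Denominator 1 − (1+r)^(−36) = 0.473885838.
P = 28.08 / 0.473885838 ≈ 59.25.

£59.25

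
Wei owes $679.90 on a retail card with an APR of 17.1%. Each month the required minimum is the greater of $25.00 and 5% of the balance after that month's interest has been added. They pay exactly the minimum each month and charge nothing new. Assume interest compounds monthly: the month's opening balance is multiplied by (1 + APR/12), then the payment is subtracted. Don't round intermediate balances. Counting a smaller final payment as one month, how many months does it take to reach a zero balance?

Monthly rate r = 17.1%/12 = 1.425% = 0.01425.
While 5% of the post-interest balance exceeds $25.00, each month B ← (B·(1+r))·(1 − 0.05), i.e. B shrinks by the factor (1+r)·0.95 = 0.96354.
This holds for months 1–9. Entering month 10 the balance is $486.70; 5% of the post-interest balance is now below $25.00, so the flat $25.00 minimum applies from here.
From month 10 a fixed $25.00 at rate r clears $486.70 in 23 more payments. Total: 9 + 23 = 32 months.

32 months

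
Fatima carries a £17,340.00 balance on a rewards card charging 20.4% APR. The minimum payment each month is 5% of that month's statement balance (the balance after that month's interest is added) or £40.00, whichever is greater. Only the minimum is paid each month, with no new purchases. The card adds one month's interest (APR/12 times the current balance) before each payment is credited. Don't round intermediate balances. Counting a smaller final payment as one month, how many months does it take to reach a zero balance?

Monthly rate r = 20.4%/12 = 1.7% = 0.017.
While 5% of the post-interest balance exceeds £40.00, each month B ← (B·(1+r))·(1 − 0.05), i.e. B shrinks by the factor (1+r)·0.95 = 0.96615.
This holds for months 1–90. Entering month 91 the balance is £781.73; 5% of the post-interest balance is now below £40.00, so the flat £40.00 minimum applies from here.
From month 91 a fixed £40.00 at rate r clears £781.73 in 24 more payments. Total: 90 + 24 = 114 months.

114 months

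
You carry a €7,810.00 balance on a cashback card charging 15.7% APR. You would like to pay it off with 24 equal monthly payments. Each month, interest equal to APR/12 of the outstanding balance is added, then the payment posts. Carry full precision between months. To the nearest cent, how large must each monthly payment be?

Monthly rate r = 15.7%/12 = 1.30833% = 0.0130833.
Level-payment amortization: P = B₀·r / (1 − (1+r)^(−n)) = 7810.00·0.0130833 / (1 − 1.01308^(−24)).
Denominator 1 − (1+r)^(−24) = 0.26799187.
P = 102.181 / 0.26799187 ≈ 381.28.

€381.28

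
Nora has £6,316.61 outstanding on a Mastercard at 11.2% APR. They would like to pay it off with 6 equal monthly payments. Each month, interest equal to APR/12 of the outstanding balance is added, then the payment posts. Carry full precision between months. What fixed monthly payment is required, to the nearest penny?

£1,087.42

Monthly rate r = 11.2%/12 = 0.933333% = 0.00933333.
Level-payment amortization: P = B₀·r / (1 − (1+r)^(−n)) = 6316.61·0.00933333 / (1 − 1.00933^(−6)).
Denominator 1 − (1+r)^(−6) = 0.0542152582.
P = 58.955 / 0.0542152582 ≈ 1087.42.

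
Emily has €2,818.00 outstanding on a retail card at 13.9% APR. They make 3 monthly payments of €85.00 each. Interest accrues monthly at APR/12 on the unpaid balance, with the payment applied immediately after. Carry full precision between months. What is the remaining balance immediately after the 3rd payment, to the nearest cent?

Monthly rate r = 13.9%/12 = 1.15833% = 0.0115833.
Each month: B ← B·(1+r) − €85.00.
Month 1: interest €32.64; balance after payment €2,765.64.
Month 2: interest €32.04; balance after payment €2,712.68.
Month 3: interest €31.42; balance after payment €2,659.10.

€2,659.10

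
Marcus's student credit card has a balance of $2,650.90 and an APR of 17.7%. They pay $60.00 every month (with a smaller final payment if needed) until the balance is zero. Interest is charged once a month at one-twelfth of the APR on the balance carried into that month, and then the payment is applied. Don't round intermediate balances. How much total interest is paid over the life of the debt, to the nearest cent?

Monthly rate r = 17.7%/12 = 1.475% = 0.01475.
Payoff takes n = ⌈−ln(1 − rB₀/P)/ln(1+r)⌉ = ⌈72.027⌉ = 73 payments; the last is $1.60.
Total paid = 72·$60.00 + $1.60 = $4,321.60.
Total interest = total paid − principal = $4,321.60 − $2,650.90 = $1,670.70.

$1,670.70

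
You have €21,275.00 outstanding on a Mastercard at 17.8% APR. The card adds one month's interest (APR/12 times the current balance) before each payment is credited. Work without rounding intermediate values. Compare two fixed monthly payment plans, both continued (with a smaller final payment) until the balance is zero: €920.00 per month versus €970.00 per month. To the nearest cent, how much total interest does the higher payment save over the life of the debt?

Monthly rate r = 17.8%/12 = 1.48333% = 0.0148333.
At €920.00/mo: n = ⌈−ln(1 − rB₀/P)/ln(1+r)⌉ = 29 payments (last €490.28); total interest = total paid − €21,275.00 = €4,975.28.
At €970.00/mo: 27 payments (last €707.03); total interest €4,652.03.
Interest saved = €4,975.28 − €4,652.03 = €323.25.

€323.25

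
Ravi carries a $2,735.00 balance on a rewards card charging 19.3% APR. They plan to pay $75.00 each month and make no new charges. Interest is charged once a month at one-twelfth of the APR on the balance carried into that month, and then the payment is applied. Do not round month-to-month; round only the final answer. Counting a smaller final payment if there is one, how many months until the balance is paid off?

Monthly rate r = 19.3%/12 = 1.60833% = 0.0160833.
Recurrence: B ← B·(1+r) − $75.00.
Month 1: interest $43.99; balance after payment $2,703.99.
Month 2: interest $43.49; balance after payment $2,672.48.
Closed form: n = −ln(1 − rB₀/P)/ln(1+r) = −ln(0.41349)/ln(1.01608) ≈ 55.349, so the balance reaches zero during payment 56.

56 months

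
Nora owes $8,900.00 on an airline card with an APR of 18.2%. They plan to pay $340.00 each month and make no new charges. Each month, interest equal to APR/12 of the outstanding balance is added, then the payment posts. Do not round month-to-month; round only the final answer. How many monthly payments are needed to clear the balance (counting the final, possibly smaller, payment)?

34 months

Monthly rate r = 18.2%/12 = 1.51667% = 0.0151667.
Recurrence: B ← B·(1+r) − $340.00.
Month 1: interest $134.98; balance after payment $8,694.98.
Month 2: interest $131.87; balance after payment $8,486.86.
Closed form: n = −ln(1 − rB₀/P)/ln(1+r) = −ln(0.60299)/ln(1.01517) ≈ 33.605, so the balance reaches zero during payment 34.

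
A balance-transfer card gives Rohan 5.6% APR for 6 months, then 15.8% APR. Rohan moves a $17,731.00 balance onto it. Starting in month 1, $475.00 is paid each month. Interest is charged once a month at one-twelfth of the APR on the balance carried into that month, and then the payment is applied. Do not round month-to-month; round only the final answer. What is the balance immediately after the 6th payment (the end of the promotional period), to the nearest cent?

Promo months 1–6 at r₀ = 5.6%/12 = 0.00466667; months 7+ at r₁ = 15.8%/12 = 0.0131667.
After month 6: iterate B ← B·(1+r₀) − $475.00 for 6 months → $15,349.84.

$15,349.84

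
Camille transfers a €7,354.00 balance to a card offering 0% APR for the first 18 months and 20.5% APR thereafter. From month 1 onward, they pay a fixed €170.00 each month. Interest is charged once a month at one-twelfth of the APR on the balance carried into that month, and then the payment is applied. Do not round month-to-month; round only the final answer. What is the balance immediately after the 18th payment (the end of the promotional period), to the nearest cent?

€4,294.00

Promo months 1–18 at r₀ = 0%/12 = 0; months 19+ at r₁ = 20.5%/12 = 0.0170833.
After month 18 (no interest yet): B = €7,354.00 − 18·€170.00 = €4,294.00.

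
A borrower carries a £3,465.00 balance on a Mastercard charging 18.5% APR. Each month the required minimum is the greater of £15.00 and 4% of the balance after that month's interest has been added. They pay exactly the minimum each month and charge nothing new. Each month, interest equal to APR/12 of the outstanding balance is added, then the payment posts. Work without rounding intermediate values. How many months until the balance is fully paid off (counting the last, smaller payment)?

119 months

Monthly rate r = 18.5%/12 = 1.54167% = 0.0154167.
While 4% of the post-interest balance exceeds £15.00, each month B ← (B·(1+r))·(1 − 0.04), i.e. B shrinks by the factor (1+r)·0.96 = 0.9748.
This holds for months 1–88. Entering month 89 the balance is £366.66; 4% of the post-interest balance is now below £15.00, so the flat £15.00 minimum applies from here.
From month 89 a fixed £15.00 at rate r clears £366.66 in 31 more payments. Total: 88 + 31 = 119 months.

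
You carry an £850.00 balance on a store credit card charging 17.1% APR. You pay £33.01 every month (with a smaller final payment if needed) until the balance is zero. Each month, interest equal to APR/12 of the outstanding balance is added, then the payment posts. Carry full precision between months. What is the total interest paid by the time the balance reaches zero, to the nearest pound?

£217

Monthly rate r = 17.1%/12 = 1.425% = 0.01425.
Payoff takes n = ⌈−ln(1 − rB₀/P)/ln(1+r)⌉ = ⌈32.311⌉ = 33 payments; the last is £10.31.
Total paid = 32·£33.01 + £10.31 = £1,066.63.
Total interest = total paid − principal = £1,066.63 − £850.00 = £216.63.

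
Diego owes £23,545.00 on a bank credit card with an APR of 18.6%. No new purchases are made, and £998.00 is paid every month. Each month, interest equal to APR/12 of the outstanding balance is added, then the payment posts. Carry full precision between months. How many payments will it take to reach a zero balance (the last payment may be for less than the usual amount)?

30 payments

Monthly rate r = 18.6%/12 = 1.55% = 0.0155.
Recurrence: B ← B·(1+r) − £998.00.
Month 1: interest £364.95; balance after payment £22,911.95.
Month 2: interest £355.14; balance after payment £22,269.08.
Closed form: n = −ln(1 − rB₀/P)/ln(1+r) = −ln(0.63432)/ln(1.0155) ≈ 29.595, so the balance reaches zero during payment 30.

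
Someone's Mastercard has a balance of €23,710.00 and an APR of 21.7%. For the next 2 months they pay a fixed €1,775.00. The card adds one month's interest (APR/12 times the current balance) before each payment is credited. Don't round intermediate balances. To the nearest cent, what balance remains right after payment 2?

€20,993.17

Monthly rate r = 21.7%/12 = 1.80833% = 0.0180833.
Each month: B ← B·(1+r) − €1,775.00.
Month 1: interest €428.76; balance after payment €22,363.76.
Month 2: interest €404.41; balance after payment €20,993.17.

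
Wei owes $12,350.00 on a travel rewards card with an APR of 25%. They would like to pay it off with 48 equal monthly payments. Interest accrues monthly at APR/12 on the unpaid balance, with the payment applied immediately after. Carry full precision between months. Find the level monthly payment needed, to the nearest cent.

$409.49

Monthly rate r = 25%/12 = 2.08333% = 0.0208333.
Level-payment amortization: P = B₀·r / (1 − (1+r)^(−n)) = 12350.00·0.0208333 / (1 − 1.02083^(−48)).
Denominator 1 − (1+r)^(−48) = 0.628321403.
P = 257.292 / 0.628321403 ≈ 409.49.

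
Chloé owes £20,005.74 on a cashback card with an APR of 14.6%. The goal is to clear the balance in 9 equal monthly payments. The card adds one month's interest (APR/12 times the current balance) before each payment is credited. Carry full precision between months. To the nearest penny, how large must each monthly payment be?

Monthly rate r = 14.6%/12 = 1.21667% = 0.0121667.
Level-payment amortization: P = B₀·r / (1 − (1+r)^(−n)) = 20005.74·0.0121667 / (1 − 1.01217^(−9)).
Denominator 1 − (1+r)^(−9) = 0.103125403.
P = 243.403 / 0.103125403 ≈ 2360.26.

£2,360.26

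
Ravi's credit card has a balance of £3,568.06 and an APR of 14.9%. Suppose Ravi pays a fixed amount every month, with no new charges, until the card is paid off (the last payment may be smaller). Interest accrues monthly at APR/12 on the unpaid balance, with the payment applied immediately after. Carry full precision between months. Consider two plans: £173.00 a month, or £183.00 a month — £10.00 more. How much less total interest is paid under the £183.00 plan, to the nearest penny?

£36.39

Monthly rate r = 14.9%/12 = 1.24167% = 0.0124167.
At £173.00/mo: n = ⌈−ln(1 − rB₀/P)/ln(1+r)⌉ = 24 payments (last £168.39); total interest = total paid − £3,568.06 = £579.33.
At £183.00/mo: 23 payments (last £85.00); total interest £542.94.
Interest saved = £579.33 − £542.94 = £36.39.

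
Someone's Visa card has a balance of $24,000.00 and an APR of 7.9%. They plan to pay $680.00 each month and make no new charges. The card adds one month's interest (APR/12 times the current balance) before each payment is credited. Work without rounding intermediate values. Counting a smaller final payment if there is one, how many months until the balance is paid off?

Monthly rate r = 7.9%/12 = 0.658333% = 0.00658333.
Recurrence: B ← B·(1+r) − $680.00.
Month 1: interest $158.00; balance after payment $23,478.00.
Month 2: interest $154.56; balance after payment $22,952.56.
Closed form: n = −ln(1 − rB₀/P)/ln(1+r) = −ln(0.76765)/ln(1.00658) ≈ 40.298, so the balance reaches zero during payment 41.

41 months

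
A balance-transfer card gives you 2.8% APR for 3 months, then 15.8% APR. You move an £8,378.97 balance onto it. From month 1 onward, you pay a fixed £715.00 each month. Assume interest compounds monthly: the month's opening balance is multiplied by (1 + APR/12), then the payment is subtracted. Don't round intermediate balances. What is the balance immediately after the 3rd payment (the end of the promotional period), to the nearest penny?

Promo months 1–3 at r₀ = 2.8%/12 = 0.00233333; months 4+ at r₁ = 15.8%/12 = 0.0131667.
After month 3: iterate B ← B·(1+r₀) − £715.00 for 3 months → £6,287.75.

£6,287.75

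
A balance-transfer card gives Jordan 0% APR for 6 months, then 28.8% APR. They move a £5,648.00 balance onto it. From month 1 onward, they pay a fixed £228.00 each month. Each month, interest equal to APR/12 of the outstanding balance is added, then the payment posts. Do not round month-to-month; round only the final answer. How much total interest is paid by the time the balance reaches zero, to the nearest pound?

Promo months 1–6 at r₀ = 0%/12 = 0; months 7+ at r₁ = 28.8%/12 = 0.024.
After month 6 (no interest yet): B = £5,648.00 − 6·£228.00 = £4,280.00.
Then at r₁ with £228.00/mo: n₂ = −ln(1 − r₁·B/P)/ln(1+r₁) ≈ 25.25 → 26 more payments.
Total paid = 31·£228.00 + £57.04 = £7,125.04; interest = £7,125.04 − £5,648.00 = £1,477.04.

£1,477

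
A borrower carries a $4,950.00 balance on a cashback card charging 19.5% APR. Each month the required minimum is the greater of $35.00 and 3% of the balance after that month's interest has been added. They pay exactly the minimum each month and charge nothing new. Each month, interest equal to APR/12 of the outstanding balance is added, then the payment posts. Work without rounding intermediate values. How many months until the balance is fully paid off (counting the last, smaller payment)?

150 months

Monthly rate r = 19.5%/12 = 1.625% = 0.01625.
While 3% of the post-interest balance exceeds $35.00, each month B ← (B·(1+r))·(1 − 0.03), i.e. B shrinks by the factor (1+r)·0.97 = 0.98576.
This holds for months 1–102. Entering month 103 the balance is $1,146.51; 3% of the post-interest balance is now below $35.00, so the flat $35.00 minimum applies from here.
From month 103 a fixed $35.00 at rate r clears $1,146.51 in 48 more payments. Total: 102 + 48 = 150 months.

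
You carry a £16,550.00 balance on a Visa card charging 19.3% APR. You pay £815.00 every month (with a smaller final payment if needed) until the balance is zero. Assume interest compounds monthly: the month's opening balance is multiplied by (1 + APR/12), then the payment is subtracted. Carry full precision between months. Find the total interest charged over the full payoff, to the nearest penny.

Monthly rate r = 19.3%/12 = 1.60833% = 0.0160833.
Payoff takes n = ⌈−ln(1 − rB₀/P)/ln(1+r)⌉ = ⌈24.783⌉ = 25 payments; the last is £638.95.
Total paid = 24·£815.00 + £638.95 = £20,198.95.
Total interest = total paid − principal = £20,198.95 − £16,550.00 = £3,648.95.

£3,648.95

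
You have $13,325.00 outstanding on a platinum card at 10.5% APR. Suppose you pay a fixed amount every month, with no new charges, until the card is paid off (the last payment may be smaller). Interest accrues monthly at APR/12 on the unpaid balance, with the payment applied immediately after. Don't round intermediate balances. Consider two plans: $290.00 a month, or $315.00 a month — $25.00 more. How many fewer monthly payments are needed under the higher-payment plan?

6 fewer payments

Monthly rate r = 10.5%/12 = 0.875% = 0.00875.
At $290.00/mo: n = ⌈−ln(1 − rB₀/P)/ln(1+r)⌉ = 60 payments (last $8.00); total interest = total paid − $13,325.00 = $3,793.00.
At $315.00/mo: 54 payments (last $18.99); total interest $3,388.99.
Payments saved = 60 − 54 = 6.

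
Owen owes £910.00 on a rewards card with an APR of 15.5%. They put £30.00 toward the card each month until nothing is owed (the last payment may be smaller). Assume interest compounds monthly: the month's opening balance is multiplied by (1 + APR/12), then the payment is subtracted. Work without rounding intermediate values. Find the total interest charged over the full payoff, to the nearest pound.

£252

Monthly rate r = 15.5%/12 = 1.29167% = 0.0129167.
Payoff takes n = ⌈−ln(1 − rB₀/P)/ln(1+r)⌉ = ⌈38.746⌉ = 39 payments; the last is £22.41.
Total paid = 38·£30.00 + £22.41 = £1,162.41.
Total interest = total paid − principal = £1,162.41 − £910.00 = £252.41.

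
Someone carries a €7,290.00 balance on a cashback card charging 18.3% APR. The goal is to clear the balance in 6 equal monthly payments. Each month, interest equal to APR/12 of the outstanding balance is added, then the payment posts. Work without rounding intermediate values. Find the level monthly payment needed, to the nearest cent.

€1,280.67

Monthly rate r = 18.3%/12 = 1.525% = 0.01525.
Level-payment amortization: P = B₀·r / (1 − (1+r)^(−n)) = 7290.00·0.01525 / (1 − 1.01525^(−6)).
Denominator 1 − (1+r)^(−6) = 0.0868081833.
P = 111.173 / 0.0868081833 ≈ 1280.67.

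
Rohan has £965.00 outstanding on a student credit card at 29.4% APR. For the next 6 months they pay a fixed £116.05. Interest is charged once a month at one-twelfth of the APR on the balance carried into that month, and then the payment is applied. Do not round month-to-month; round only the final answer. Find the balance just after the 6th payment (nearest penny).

Monthly rate r = 29.4%/12 = 2.45% = 0.0245.
Each month: B ← B·(1+r) − £116.05.
Month 1: interest £23.64; balance after payment £872.59.
Month 2: interest £21.38; balance after payment £777.92.
Month 3: interest £19.06; balance after payment £680.93.
Month 4: interest £16.68; balance after payment £581.56.
Month 5: interest £14.25; balance after payment £479.76.
Month 6: interest £11.75; balance after payment £375.47.

£375.47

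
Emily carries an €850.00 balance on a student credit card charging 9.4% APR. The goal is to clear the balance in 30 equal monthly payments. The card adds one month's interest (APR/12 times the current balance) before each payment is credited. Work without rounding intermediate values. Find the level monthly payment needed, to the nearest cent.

€31.90

Monthly rate r = 9.4%/12 = 0.783333% = 0.00783333.
Level-payment amortization: P = B₀·r / (1 − (1+r)^(−n)) = 850.00·0.00783333 / (1 − 1.00783^(−30)).
Denominator 1 − (1+r)^(−30) = 0.208704942.
P = 6.65833 / 0.208704942 ≈ 31.90.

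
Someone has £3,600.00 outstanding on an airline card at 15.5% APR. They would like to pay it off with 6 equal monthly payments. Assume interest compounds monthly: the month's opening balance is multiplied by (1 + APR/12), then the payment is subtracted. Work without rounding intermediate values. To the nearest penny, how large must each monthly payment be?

£627.42

Monthly rate r = 15.5%/12 = 1.29167% = 0.0129167.
Level-payment amortization: P = B₀·r / (1 − (1+r)^(−n)) = 3600.00·0.0129167 / (1 − 1.01292^(−6)).
Denominator 1 − (1+r)^(−6) = 0.0741136165.
P = 46.5 / 0.0741136165 ≈ 627.42.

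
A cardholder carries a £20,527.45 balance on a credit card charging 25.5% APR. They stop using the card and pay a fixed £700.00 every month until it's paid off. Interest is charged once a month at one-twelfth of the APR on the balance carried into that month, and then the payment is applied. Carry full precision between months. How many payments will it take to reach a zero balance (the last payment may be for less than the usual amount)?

47 payments

Monthly rate r = 25.5%/12 = 2.125% = 0.02125.
Recurrence: B ← B·(1+r) − £700.00.
Month 1: interest £436.21; balance after payment £20,263.66.
Month 2: interest £430.60; balance after payment £19,994.26.
Closed form: n = −ln(1 − rB₀/P)/ln(1+r) = −ln(0.37685)/ln(1.02125) ≈ 46.412, so the balance reaches zero during payment 47.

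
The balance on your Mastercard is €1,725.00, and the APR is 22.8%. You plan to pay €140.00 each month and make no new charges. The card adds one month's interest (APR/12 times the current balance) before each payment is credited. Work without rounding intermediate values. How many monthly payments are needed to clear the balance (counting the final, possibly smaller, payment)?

15 payments

Monthly rate r = 22.8%/12 = 1.9% = 0.019.
Recurrence: B ← B·(1+r) − €140.00.
Month 1: interest €32.77; balance after payment €1,617.78.
Month 2: interest €30.74; balance after payment €1,508.51.
Closed form: n = −ln(1 − rB₀/P)/ln(1+r) = −ln(0.76589)/ln(1.019) ≈ 14.170, so the balance reaches zero during payment 15.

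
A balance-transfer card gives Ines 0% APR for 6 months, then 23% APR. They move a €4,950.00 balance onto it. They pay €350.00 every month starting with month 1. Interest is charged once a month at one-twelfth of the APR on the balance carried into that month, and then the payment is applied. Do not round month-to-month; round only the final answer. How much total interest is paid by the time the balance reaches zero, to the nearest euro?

€278

Promo months 1–6 at r₀ = 0%/12 = 0; months 7+ at r₁ = 23%/12 = 0.0191667.
After month 6 (no interest yet): B = €4,950.00 − 6·€350.00 = €2,850.00.
Then at r₁ with €350.00/mo: n₂ = −ln(1 − r₁·B/P)/ln(1+r₁) ≈ 8.94 → 9 more payments.
Total paid = 14·€350.00 + €328.43 = €5,228.43; interest = €5,228.43 − €4,950.00 = €278.43.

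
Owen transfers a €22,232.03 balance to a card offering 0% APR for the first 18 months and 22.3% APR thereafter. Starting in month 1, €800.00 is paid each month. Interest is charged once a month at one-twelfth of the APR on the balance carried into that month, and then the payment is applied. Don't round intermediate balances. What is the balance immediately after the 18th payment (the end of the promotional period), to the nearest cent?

Promo months 1–18 at r₀ = 0%/12 = 0; months 19+ at r₁ = 22.3%/12 = 0.0185833.
After month 18 (no interest yet): B = €22,232.03 − 18·€800.00 = €7,832.03.

€7,832.03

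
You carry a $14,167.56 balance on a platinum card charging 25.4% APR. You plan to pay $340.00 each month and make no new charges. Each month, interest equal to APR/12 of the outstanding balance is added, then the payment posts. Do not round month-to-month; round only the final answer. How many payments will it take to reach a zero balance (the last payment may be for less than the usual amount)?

103 payments

Monthly rate r = 25.4%/12 = 2.11667% = 0.0211667.
Recurrence: B ← B·(1+r) − $340.00.
Month 1: interest $299.88; balance after payment $14,127.44.
Month 2: interest $299.03; balance after payment $14,086.47.
Closed form: n = −ln(1 − rB₀/P)/ln(1+r) = −ln(0.118)/ln(1.02117) ≈ 102.029, so the balance reaches zero during payment 103.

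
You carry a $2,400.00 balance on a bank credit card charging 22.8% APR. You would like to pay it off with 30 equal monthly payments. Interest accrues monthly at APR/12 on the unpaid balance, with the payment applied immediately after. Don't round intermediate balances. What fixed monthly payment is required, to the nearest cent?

Monthly rate r = 22.8%/12 = 1.9% = 0.019.
Level-payment amortization: P = B₀·r / (1 − (1+r)^(−n)) = 2400.00·0.019 / (1 − 1.019^(−30)).
Denominator 1 − (1+r)^(−30) = 0.431442386.
P = 45.6 / 0.431442386 ≈ 105.69.

$105.69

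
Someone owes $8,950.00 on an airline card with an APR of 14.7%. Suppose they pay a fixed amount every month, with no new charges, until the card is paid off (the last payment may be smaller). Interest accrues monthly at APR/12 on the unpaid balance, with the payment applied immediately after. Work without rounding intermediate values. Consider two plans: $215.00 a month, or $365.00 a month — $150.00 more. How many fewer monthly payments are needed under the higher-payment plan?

29 fewer payments

Monthly rate r = 14.7%/12 = 1.225% = 0.01225.
At $215.00/mo: n = ⌈−ln(1 − rB₀/P)/ln(1+r)⌉ = 59 payments (last $124.77); total interest = total paid − $8,950.00 = $3,644.77.
At $365.00/mo: 30 payments (last $124.05); total interest $1,759.05.
Payments saved = 59 − 30 = 29.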